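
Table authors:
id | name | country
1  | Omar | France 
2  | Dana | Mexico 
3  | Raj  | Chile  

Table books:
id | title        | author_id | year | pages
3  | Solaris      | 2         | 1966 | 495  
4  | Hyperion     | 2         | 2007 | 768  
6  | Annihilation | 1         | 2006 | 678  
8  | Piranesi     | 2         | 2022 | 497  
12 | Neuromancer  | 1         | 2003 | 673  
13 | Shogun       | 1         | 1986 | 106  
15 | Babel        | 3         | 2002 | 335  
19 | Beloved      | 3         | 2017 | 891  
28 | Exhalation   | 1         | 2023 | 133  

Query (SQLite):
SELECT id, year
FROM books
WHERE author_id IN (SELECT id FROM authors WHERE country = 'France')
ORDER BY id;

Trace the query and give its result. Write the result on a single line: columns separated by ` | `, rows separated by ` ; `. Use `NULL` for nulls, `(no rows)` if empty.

Inner query: authors.id where country = 'France'.
Outer: keep books rows whose author_id is in that set.
Inner query → {1}

6 | 2006 ; 12 | 2003 ; 13 | 1986 ; 28 | 2023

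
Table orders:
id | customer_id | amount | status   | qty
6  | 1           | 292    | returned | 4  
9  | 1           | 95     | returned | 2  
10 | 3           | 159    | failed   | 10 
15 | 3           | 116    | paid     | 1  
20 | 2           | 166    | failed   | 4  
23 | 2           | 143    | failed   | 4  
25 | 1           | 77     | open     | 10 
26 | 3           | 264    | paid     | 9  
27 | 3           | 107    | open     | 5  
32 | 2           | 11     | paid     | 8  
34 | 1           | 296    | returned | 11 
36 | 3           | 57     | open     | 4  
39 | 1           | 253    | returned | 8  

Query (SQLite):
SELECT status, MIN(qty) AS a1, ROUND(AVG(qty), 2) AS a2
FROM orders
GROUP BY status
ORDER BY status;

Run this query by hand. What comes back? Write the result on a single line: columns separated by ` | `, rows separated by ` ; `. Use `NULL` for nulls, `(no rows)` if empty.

failed | 4 | 6 ; open | 4 | 6.33 ; paid | 1 | 6 ; returned | 2 | 6.25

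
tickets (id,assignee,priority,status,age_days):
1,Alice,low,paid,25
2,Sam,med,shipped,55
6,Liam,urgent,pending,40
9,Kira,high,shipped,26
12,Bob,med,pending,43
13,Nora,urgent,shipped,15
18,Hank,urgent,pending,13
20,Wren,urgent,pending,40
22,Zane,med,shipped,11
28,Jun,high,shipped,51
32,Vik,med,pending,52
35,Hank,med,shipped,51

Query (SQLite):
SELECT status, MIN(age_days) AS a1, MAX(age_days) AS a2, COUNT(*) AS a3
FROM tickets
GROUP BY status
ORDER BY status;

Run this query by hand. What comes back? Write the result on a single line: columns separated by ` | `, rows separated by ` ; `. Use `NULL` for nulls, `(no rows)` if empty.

Group tickets by status.
Per group compute: MIN(age_days), MAX(age_days), COUNT(*).
  paid: ids {1} → MIN(age_days)=25, MAX(age_days)=25, COUNT(*)=1
  pending: ids {6, 12, 18, 20, 32} → MIN(age_days)=13, MAX(age_days)=52, COUNT(*)=5
  shipped: ids {2, 9, 13, 22, 28, 35} → MIN(age_days)=11, MAX(age_days)=55, COUNT(*)=6

paid | 25 | 25 | 1 ; pending | 13 | 52 | 5 ; shipped | 11 | 55 | 6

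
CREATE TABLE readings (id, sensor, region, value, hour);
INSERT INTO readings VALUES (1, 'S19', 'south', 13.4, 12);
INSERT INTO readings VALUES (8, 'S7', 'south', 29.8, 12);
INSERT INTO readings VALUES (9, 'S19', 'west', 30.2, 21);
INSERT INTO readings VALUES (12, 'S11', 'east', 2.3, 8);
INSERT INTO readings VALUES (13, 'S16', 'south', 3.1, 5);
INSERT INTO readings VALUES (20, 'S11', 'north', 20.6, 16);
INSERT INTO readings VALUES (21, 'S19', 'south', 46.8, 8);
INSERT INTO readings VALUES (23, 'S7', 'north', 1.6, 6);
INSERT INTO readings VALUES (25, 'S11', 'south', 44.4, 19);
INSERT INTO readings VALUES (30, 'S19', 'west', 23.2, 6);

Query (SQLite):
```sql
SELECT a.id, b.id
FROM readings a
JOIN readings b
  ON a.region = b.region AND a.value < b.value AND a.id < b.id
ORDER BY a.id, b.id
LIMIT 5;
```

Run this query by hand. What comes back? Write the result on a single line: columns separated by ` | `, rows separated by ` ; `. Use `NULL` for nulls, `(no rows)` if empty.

Pairs (a,b) with same region, a.value < b.value, a.id < b.id.
region groups: east:{12} north:{20,23} south:{1,8,13,21,25} west:{9,30}
Ordered by (a.id, b.id); first 5.

1 | 8 ; 1 | 21 ; 1 | 25 ; 8 | 21 ; 8 | 25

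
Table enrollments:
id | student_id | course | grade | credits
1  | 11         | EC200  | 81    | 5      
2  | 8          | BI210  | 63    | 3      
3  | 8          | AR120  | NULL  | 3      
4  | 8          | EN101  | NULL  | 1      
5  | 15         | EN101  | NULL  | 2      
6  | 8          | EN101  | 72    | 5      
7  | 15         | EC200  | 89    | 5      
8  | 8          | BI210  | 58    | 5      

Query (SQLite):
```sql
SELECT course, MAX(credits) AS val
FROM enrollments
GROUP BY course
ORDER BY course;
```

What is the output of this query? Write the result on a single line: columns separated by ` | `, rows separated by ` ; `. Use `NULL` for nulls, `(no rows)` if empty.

AR120 | 3 ; BI210 | 5 ; EC200 | 5 ; EN101 | 5

Partition enrollments by course; compute MAX(credits) within each group.
  AR120: ids {3} → MAX(credits)=3
  BI210: ids {2, 8} → MAX(credits)=5
  EC200: ids {1, 7} → MAX(credits)=5
  EN101: ids {4, 5, 6} → MAX(credits)=5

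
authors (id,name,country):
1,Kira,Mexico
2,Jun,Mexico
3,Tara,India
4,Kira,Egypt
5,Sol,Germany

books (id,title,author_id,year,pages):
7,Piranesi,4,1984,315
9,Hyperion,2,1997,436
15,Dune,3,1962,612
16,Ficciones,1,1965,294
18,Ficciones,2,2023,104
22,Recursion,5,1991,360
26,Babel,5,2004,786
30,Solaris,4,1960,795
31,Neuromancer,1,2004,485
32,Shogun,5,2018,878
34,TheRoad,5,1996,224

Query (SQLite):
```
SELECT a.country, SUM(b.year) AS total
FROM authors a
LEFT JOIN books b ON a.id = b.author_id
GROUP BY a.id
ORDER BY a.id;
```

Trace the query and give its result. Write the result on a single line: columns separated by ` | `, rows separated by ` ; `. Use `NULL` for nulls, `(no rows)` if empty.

LEFT JOIN keeps every authors row; unmatched ones get NULL for books columns.
Group by authors.id and compute SUM(b.year). SUM over an all-NULL group is NULL.
  1: ids {16, 31} → SUM(b.year)=3969
  2: ids {9, 18} → SUM(b.year)=4020
  3: ids {15} → SUM(b.year)=1962
  4: ids {7, 30} → SUM(b.year)=3944
  5: ids {22, 26, 32, 34} → SUM(b.year)=8009

Mexico | 3969 ; Mexico | 4020 ; India | 1962 ; Egypt | 3944 ; Germany | 8009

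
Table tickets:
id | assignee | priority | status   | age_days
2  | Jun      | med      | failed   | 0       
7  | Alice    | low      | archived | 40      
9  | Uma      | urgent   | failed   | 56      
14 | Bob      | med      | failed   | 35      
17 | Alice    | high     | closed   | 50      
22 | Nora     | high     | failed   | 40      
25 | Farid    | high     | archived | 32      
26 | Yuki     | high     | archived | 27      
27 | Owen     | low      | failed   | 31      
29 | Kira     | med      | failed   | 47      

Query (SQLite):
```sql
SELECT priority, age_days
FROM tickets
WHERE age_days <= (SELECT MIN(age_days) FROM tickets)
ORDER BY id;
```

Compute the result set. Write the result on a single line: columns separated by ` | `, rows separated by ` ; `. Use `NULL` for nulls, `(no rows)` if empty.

Scalar subquery: MIN(age_days) over all tickets rows = 0.
Keep rows where age_days <= that value.

med | 0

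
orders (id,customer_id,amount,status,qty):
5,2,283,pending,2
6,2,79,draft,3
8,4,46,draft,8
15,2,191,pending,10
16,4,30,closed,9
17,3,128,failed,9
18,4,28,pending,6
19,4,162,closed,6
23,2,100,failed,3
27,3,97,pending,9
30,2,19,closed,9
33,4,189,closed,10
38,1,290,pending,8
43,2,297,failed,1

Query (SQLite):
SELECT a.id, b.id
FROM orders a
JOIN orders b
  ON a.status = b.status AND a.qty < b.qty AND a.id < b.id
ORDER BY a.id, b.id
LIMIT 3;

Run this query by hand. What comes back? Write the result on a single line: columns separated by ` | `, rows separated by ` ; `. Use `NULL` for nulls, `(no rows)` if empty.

5 | 15 ; 5 | 18 ; 5 | 27

Pairs (a,b) with same status, a.qty < b.qty, a.id < b.id.
status groups: closed:{16,19,30,33} draft:{6,8} failed:{17,23,43} pending:{5,15,18,27,38}
Ordered by (a.id, b.id); first 3.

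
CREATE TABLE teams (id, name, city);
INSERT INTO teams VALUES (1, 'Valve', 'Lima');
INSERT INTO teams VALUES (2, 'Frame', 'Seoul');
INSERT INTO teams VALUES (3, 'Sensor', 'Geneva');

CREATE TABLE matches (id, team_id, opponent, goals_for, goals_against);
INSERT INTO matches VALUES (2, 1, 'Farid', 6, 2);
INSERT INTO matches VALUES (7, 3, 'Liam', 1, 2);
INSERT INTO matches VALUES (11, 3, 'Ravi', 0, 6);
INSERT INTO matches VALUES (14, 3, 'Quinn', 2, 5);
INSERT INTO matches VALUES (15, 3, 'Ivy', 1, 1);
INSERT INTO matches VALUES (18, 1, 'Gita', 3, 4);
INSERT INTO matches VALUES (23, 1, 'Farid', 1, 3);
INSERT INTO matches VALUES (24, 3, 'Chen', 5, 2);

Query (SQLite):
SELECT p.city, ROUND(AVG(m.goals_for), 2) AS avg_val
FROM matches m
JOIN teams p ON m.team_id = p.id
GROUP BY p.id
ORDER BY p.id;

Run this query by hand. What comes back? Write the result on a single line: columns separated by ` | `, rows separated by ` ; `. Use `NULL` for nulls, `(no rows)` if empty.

Join each matches row to its teams via team_id.
Group joined rows by teams.id; compute ROUND(AVG(m.goals_for), 2) per group.
  1: ids {2, 18, 23} → ROUND(AVG(m.goals_for), 2)=3.33
  3: ids {7, 11, 14, 15, 24} → ROUND(AVG(m.goals_for), 2)=1.8

Lima | 3.33 ; Geneva | 1.8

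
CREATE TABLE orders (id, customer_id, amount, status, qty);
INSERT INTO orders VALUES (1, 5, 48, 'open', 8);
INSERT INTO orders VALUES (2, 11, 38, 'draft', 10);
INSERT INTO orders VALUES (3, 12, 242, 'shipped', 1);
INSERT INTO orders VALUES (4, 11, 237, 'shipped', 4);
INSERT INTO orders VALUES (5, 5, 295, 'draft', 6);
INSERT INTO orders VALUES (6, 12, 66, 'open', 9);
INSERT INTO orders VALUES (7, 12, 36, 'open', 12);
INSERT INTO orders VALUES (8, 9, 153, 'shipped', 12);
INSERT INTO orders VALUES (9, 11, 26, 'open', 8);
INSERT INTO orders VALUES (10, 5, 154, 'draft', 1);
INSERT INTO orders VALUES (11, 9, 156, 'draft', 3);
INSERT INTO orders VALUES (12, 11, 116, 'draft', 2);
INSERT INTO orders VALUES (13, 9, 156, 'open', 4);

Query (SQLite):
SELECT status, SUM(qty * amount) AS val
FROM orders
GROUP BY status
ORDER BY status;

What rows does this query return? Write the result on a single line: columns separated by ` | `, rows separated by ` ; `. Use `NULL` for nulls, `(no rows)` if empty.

draft | 3004 ; open | 2242 ; shipped | 3026

For each row compute qty * amount.
Group by status; take SUM of the expression per group.
  draft: ids {2, 5, 10, 11, 12} → SUM(qty * amount)=3004
  open: ids {1, 6, 7, 9, 13} → SUM(qty * amount)=2242
  shipped: ids {3, 4, 8} → SUM(qty * amount)=3026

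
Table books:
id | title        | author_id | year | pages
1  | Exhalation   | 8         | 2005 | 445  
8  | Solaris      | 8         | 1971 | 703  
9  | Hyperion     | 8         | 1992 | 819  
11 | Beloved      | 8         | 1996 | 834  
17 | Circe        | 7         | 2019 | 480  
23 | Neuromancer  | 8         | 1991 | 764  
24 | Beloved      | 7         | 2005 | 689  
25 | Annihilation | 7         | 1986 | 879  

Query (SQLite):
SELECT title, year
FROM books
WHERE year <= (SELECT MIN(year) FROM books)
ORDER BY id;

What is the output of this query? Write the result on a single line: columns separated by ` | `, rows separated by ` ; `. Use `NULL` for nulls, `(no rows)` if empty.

Scalar subquery: MIN(year) over all books rows = 1971.
Keep rows where year <= that value.

Solaris | 1971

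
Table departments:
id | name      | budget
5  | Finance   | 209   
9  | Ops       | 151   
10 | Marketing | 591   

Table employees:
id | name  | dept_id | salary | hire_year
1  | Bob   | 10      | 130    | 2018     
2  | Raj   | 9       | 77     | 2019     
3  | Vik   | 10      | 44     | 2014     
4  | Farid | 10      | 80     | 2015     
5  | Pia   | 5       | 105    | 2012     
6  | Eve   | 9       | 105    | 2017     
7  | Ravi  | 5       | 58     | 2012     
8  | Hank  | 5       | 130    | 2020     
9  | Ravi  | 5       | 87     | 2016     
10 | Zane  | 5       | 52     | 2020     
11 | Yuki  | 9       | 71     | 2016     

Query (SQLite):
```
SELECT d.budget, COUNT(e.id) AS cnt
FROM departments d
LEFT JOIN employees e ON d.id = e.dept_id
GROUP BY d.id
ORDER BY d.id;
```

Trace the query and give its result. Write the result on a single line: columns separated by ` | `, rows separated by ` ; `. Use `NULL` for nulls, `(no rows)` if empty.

LEFT JOIN keeps every departments row; unmatched ones get NULL for employees columns.
Group by departments.id and compute COUNT(e.id). COUNT(col) of an all-NULL group is 0.
  5: ids {5, 7, 8, 9, 10} → COUNT(e.id)=5
  9: ids {2, 6, 11} → COUNT(e.id)=3
  10: ids {1, 3, 4} → COUNT(e.id)=3

209 | 5 ; 151 | 3 ; 591 | 3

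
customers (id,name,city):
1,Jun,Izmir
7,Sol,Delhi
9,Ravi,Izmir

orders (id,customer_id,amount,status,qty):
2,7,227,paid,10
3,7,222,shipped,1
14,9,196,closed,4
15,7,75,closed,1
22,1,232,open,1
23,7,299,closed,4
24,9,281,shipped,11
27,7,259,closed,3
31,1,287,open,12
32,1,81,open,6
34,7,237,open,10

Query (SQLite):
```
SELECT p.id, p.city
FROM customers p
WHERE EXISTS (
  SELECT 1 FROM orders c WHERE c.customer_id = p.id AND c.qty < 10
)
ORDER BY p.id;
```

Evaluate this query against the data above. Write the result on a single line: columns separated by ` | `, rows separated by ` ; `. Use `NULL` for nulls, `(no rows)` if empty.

For each customers row, check whether any orders with matching customer_id has qty < 10.
Keep rows where that is true.

1 | Izmir ; 7 | Delhi ; 9 | Izmir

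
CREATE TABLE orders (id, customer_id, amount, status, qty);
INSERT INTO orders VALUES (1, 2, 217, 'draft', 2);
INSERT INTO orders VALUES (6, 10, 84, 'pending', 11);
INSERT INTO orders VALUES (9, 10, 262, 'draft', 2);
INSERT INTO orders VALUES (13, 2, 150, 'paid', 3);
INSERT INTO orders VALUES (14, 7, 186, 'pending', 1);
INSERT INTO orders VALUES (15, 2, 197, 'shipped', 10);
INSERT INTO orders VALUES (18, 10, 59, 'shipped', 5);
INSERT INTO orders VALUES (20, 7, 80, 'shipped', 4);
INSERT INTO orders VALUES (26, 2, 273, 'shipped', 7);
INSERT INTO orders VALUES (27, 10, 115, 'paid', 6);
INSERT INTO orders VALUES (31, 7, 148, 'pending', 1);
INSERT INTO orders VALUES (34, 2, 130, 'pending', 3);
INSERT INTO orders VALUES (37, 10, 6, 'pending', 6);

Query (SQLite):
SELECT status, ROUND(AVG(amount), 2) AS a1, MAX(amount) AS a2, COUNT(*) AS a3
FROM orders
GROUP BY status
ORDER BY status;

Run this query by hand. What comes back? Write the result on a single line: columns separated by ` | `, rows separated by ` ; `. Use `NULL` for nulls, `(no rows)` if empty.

Group orders by status.
Per group compute: ROUND(AVG(amount), 2), MAX(amount), COUNT(*).
  draft: ids {1, 9} → ROUND(AVG(amount), 2)=239.5, MAX(amount)=262, COUNT(*)=2
  paid: ids {13, 27} → ROUND(AVG(amount), 2)=132.5, MAX(amount)=150, COUNT(*)=2
  pending: ids {6, 14, 31, 34, 37} → ROUND(AVG(amount), 2)=110.8, MAX(amount)=186, COUNT(*)=5
  shipped: ids {15, 18, 20, 26} → ROUND(AVG(amount), 2)=152.25, MAX(amount)=273, COUNT(*)=4

draft | 239.5 | 262 | 2 ; paid | 132.5 | 150 | 2 ; pending | 110.8 | 186 | 5 ; shipped | 152.25 | 273 | 4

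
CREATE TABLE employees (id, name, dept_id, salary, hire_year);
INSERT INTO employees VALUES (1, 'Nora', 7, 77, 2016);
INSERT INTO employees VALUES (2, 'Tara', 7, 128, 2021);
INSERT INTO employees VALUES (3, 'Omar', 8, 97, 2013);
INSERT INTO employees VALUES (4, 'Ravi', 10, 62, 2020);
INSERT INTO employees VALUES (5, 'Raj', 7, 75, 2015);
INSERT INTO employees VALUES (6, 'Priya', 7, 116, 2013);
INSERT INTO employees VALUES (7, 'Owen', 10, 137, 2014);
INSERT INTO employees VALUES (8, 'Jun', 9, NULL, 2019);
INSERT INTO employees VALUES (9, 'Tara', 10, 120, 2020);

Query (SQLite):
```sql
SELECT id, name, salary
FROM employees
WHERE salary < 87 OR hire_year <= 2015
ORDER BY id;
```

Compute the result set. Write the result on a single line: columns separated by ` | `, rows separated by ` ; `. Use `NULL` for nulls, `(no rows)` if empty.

salary < 87: ids {1, 4, 5}
hire_year <= 2015: ids {3, 5, 6, 7}
Combine with OR.

1 | Nora | 77 ; 3 | Omar | 97 ; 4 | Ravi | 62 ; 5 | Raj | 75 ; 6 | Priya | 116 ; 7 | Owen | 137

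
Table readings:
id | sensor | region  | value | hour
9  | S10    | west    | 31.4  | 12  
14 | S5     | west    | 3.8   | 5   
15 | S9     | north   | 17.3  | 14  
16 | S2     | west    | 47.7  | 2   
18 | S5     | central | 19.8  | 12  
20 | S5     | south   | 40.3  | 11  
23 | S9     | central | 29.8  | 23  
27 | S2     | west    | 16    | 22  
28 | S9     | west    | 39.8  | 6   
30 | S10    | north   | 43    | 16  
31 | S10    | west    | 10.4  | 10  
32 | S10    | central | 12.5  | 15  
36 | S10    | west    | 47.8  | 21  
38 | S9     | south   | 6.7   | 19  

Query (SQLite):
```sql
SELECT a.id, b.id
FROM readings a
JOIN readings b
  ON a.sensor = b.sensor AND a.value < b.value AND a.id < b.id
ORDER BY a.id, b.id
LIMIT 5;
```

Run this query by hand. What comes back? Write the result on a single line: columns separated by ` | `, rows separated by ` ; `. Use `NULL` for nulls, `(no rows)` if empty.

Pairs (a,b) with same sensor, a.value < b.value, a.id < b.id.
sensor groups: S10:{9,30,31,32,36} S2:{16,27} S5:{14,18,20} S9:{15,23,28,38}
Ordered by (a.id, b.id); first 5.

9 | 30 ; 9 | 36 ; 14 | 18 ; 14 | 20 ; 15 | 23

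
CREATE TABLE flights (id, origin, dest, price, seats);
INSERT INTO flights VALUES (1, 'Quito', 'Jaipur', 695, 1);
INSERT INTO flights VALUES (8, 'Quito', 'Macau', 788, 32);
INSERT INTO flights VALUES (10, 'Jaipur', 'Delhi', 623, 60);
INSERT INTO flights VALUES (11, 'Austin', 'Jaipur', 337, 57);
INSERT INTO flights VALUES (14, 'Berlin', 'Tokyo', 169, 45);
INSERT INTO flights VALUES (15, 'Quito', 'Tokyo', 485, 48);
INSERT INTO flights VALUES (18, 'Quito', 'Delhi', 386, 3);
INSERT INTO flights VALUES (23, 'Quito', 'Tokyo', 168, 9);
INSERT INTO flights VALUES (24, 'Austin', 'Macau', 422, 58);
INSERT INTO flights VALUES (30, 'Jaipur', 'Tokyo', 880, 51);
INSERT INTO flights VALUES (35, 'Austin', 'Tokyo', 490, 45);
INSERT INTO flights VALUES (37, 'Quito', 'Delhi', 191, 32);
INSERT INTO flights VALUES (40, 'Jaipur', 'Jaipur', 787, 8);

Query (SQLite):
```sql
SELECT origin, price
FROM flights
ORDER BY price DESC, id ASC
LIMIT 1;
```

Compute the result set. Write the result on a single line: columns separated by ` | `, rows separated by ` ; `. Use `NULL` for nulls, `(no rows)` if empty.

Jaipur | 880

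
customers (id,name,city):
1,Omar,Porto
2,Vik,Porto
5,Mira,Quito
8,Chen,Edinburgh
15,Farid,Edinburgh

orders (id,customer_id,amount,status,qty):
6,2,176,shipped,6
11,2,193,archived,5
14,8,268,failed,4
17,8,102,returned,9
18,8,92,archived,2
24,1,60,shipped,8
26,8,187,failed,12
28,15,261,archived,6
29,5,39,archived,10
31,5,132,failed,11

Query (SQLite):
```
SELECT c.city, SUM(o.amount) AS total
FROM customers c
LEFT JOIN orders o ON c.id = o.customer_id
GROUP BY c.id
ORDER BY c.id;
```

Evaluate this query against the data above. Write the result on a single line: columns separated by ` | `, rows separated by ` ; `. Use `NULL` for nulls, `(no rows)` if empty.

Porto | 60 ; Porto | 369 ; Quito | 171 ; Edinburgh | 649 ; Edinburgh | 261

LEFT JOIN keeps every customers row; unmatched ones get NULL for orders columns.
Group by customers.id and compute SUM(o.amount). SUM over an all-NULL group is NULL.
  1: ids {24} → SUM(o.amount)=60
  2: ids {6, 11} → SUM(o.amount)=369
  5: ids {29, 31} → SUM(o.amount)=171
  8: ids {14, 17, 18, 26} → SUM(o.amount)=649
  15: ids {28} → SUM(o.amount)=261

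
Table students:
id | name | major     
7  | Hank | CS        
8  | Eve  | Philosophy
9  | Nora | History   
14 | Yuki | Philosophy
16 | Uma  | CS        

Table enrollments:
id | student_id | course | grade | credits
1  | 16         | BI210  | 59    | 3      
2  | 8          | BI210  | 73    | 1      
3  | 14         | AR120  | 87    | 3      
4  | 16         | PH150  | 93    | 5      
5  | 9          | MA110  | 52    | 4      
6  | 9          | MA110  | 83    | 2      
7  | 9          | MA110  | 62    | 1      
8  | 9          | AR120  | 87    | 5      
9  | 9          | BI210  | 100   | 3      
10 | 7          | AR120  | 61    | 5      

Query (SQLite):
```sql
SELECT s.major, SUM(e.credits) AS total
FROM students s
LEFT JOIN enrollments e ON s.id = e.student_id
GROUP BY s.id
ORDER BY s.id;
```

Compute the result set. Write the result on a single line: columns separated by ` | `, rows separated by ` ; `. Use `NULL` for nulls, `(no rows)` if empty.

CS | 5 ; Philosophy | 1 ; History | 15 ; Philosophy | 3 ; CS | 8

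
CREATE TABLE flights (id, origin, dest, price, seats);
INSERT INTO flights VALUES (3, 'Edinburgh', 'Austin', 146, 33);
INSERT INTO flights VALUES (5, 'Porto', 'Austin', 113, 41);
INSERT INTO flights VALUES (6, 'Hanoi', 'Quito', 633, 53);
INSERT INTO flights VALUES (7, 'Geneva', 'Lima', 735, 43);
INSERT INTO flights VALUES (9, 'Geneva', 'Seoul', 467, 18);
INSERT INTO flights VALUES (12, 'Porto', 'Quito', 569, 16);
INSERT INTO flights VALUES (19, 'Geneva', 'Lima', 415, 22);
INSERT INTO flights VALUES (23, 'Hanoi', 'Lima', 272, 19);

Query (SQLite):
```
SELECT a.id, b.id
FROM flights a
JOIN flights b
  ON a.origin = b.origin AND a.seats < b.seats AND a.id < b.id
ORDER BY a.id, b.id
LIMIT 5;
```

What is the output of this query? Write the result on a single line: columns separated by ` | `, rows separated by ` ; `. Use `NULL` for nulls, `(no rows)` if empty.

Pairs (a,b) with same origin, a.seats < b.seats, a.id < b.id.
origin groups: Edinburgh:{3} Geneva:{7,9,19} Hanoi:{6,23} Porto:{5,12}
Ordered by (a.id, b.id); first 5.

9 | 19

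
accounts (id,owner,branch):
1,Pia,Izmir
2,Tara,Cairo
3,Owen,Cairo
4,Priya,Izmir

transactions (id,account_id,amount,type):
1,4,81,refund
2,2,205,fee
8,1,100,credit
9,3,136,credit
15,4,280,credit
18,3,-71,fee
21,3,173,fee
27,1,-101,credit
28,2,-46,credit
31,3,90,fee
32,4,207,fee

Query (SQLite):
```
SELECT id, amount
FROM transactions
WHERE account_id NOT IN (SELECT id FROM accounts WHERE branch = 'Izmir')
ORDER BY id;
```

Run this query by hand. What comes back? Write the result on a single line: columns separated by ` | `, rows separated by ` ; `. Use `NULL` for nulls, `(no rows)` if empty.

2 | 205 ; 9 | 136 ; 18 | -71 ; 21 | 173 ; 28 | -46 ; 31 | 90

Inner query: accounts.id where branch = 'Izmir'.
Outer: keep transactions rows whose account_id is not in that set.
Inner query → {1, 4}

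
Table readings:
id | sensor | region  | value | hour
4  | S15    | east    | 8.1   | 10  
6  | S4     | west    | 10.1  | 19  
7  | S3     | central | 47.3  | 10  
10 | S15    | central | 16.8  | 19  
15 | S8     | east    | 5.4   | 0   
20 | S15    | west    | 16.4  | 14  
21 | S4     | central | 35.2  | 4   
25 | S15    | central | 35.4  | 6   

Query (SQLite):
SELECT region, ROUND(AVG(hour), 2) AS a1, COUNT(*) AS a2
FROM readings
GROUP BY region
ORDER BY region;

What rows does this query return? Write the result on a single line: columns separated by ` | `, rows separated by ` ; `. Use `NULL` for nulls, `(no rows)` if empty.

Group readings by region.
Per group compute: ROUND(AVG(hour), 2), COUNT(*).
  central: ids {7, 10, 21, 25} → ROUND(AVG(hour), 2)=9.75, COUNT(*)=4
  east: ids {4, 15} → ROUND(AVG(hour), 2)=5, COUNT(*)=2
  west: ids {6, 20} → ROUND(AVG(hour), 2)=16.5, COUNT(*)=2

central | 9.75 | 4 ; east | 5 | 2 ; west | 16.5 | 2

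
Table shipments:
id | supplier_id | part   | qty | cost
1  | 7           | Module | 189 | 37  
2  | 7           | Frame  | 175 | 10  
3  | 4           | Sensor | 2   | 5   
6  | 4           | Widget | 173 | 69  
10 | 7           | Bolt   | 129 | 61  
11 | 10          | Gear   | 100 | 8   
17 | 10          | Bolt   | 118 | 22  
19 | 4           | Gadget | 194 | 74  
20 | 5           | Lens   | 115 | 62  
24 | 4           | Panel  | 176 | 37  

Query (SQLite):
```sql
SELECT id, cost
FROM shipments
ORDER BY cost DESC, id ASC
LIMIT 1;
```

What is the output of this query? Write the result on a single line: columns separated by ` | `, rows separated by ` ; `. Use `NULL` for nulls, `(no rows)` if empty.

Sort by cost desc, tiebreak id asc: (74, id=19), (69, id=6), (62, id=20), (61, id=10) …. Take first 1.

19 | 74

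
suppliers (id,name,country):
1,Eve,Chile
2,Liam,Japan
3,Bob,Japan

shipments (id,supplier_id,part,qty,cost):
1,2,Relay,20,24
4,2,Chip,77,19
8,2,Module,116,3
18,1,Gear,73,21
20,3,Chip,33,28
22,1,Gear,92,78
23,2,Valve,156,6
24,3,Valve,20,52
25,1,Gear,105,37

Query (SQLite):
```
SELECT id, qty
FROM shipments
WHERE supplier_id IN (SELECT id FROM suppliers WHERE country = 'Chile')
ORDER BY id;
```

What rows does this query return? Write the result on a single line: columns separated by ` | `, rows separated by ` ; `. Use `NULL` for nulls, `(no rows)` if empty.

Inner query: suppliers.id where country = 'Chile'.
Outer: keep shipments rows whose supplier_id is in that set.
Inner query → {1}

18 | 73 ; 22 | 92 ; 25 | 105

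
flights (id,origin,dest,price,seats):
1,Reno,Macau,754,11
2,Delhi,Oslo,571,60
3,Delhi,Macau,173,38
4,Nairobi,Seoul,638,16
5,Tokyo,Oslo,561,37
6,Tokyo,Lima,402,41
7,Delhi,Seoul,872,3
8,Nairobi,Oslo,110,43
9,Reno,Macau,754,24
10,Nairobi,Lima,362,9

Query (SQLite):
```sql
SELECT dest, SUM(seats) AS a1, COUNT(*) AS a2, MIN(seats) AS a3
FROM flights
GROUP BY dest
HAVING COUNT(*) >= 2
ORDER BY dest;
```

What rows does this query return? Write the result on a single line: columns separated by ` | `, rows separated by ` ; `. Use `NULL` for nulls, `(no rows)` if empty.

Lima | 50 | 2 | 9 ; Macau | 73 | 3 | 11 ; Oslo | 140 | 3 | 37 ; Seoul | 19 | 2 | 3

Group flights by dest.
Per group compute: SUM(seats), COUNT(*), MIN(seats).
HAVING: drop groups with fewer than 2 rows.
  Lima: ids {6, 10} → SUM(seats)=50, COUNT(*)=2, MIN(seats)=9
  Macau: ids {1, 3, 9} → SUM(seats)=73, COUNT(*)=3, MIN(seats)=11
  Oslo: ids {2, 5, 8} → SUM(seats)=140, COUNT(*)=3, MIN(seats)=37
  Seoul: ids {4, 7} → SUM(seats)=19, COUNT(*)=2, MIN(seats)=3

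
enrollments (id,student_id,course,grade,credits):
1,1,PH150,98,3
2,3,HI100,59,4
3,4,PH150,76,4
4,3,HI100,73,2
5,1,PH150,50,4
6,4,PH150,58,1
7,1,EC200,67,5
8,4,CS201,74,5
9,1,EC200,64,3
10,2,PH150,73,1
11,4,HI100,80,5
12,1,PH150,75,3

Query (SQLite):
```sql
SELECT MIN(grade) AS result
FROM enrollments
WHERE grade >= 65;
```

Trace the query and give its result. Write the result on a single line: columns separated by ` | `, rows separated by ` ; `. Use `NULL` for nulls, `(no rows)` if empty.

Rows where grade >= 65 → grade values: [98, 76, 73, 67, 74, 73, 80, 75].
MIN of non-NULL values = 67.

67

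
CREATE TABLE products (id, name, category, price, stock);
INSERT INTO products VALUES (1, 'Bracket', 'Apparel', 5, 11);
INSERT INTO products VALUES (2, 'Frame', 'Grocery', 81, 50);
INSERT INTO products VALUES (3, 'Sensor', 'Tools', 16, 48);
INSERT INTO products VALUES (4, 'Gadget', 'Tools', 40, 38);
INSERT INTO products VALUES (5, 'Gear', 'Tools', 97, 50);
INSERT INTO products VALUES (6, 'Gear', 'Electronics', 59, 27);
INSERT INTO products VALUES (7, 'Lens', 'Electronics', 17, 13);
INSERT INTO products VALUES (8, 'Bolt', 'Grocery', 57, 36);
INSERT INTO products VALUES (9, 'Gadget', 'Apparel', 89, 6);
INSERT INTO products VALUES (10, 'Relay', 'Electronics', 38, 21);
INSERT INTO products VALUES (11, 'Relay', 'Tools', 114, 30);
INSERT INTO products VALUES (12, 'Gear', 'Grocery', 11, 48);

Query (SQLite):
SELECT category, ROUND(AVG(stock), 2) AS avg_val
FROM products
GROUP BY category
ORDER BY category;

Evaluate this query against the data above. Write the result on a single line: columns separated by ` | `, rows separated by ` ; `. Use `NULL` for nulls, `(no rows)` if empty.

Apparel | 8.5 ; Electronics | 20.33 ; Grocery | 44.67 ; Tools | 41.5

Partition products by category; compute ROUND(AVG(stock), 2) within each group.
  Apparel: ids {1, 9} → ROUND(AVG(stock), 2)=8.5
  Electronics: ids {6, 7, 10} → ROUND(AVG(stock), 2)=20.33
  Grocery: ids {2, 8, 12} → ROUND(AVG(stock), 2)=44.67
  Tools: ids {3, 4, 5, 11} → ROUND(AVG(stock), 2)=41.5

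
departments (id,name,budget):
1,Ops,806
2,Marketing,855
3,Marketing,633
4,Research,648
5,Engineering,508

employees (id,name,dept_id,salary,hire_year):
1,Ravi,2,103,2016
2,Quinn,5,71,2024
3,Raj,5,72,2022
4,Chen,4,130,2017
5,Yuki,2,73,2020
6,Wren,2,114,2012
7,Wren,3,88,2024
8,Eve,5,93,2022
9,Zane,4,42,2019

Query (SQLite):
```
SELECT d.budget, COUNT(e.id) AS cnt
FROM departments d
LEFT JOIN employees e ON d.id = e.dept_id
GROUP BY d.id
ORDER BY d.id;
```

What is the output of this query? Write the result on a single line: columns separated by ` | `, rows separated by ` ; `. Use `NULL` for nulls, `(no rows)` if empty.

806 | 0 ; 855 | 3 ; 633 | 1 ; 648 | 2 ; 508 | 3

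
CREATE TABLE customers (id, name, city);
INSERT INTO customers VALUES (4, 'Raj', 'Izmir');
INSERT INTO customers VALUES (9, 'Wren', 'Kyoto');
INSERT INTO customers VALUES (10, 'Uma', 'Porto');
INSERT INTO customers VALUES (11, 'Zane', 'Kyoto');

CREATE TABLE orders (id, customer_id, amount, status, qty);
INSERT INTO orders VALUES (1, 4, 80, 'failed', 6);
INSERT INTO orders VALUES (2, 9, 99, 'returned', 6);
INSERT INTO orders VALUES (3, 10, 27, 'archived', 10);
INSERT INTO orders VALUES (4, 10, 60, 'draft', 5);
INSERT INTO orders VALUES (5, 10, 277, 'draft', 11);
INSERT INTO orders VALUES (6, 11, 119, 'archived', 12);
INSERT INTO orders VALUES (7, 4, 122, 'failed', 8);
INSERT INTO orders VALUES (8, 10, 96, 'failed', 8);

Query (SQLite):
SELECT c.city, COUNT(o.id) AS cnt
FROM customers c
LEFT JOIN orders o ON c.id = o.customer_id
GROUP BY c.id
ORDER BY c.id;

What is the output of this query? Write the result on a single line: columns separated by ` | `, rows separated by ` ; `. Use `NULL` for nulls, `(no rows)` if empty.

Izmir | 2 ; Kyoto | 1 ; Porto | 4 ; Kyoto | 1

LEFT JOIN keeps every customers row; unmatched ones get NULL for orders columns.
Group by customers.id and compute COUNT(o.id). COUNT(col) of an all-NULL group is 0.
  4: ids {1, 7} → COUNT(o.id)=2
  9: ids {2} → COUNT(o.id)=1
  10: ids {3, 4, 5, 8} → COUNT(o.id)=4
  11: ids {6} → COUNT(o.id)=1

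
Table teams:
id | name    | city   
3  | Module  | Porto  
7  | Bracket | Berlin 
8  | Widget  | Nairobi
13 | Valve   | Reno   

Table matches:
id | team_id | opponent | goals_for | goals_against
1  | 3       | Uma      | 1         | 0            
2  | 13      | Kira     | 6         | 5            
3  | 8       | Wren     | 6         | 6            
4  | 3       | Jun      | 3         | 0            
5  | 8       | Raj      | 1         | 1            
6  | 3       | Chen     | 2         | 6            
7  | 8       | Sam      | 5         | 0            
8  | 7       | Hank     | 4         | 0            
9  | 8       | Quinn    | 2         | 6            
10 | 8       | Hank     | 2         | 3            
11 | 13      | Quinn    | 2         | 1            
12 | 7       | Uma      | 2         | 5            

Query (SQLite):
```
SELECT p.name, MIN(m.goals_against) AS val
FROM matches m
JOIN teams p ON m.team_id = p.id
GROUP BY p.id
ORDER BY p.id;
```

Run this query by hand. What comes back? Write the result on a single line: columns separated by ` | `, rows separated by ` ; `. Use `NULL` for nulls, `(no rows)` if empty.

Module | 0 ; Bracket | 0 ; Widget | 0 ; Valve | 1

Join each matches row to its teams via team_id.
Group joined rows by teams.id; compute MIN(m.goals_against) per group.
  3: ids {1, 4, 6} → MIN(m.goals_against)=0
  7: ids {8, 12} → MIN(m.goals_against)=0
  8: ids {3, 5, 7, 9, 10} → MIN(m.goals_against)=0
  13: ids {2, 11} → MIN(m.goals_against)=1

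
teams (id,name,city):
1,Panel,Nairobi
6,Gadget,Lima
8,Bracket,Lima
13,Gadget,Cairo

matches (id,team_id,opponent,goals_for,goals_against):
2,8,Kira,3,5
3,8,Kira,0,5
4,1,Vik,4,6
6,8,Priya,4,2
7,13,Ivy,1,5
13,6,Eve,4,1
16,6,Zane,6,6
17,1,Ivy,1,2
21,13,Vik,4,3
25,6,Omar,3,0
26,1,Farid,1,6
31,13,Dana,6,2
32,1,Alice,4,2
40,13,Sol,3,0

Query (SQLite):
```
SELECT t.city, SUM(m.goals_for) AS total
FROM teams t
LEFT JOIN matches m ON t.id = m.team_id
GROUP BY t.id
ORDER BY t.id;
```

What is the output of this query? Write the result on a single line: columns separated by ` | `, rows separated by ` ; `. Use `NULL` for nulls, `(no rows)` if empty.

LEFT JOIN keeps every teams row; unmatched ones get NULL for matches columns.
Group by teams.id and compute SUM(m.goals_for). SUM over an all-NULL group is NULL.
  1: ids {4, 17, 26, 32} → SUM(m.goals_for)=10
  6: ids {13, 16, 25} → SUM(m.goals_for)=13
  8: ids {2, 3, 6} → SUM(m.goals_for)=7
  13: ids {7, 21, 31, 40} → SUM(m.goals_for)=14

Nairobi | 10 ; Lima | 13 ; Lima | 7 ; Cairo | 14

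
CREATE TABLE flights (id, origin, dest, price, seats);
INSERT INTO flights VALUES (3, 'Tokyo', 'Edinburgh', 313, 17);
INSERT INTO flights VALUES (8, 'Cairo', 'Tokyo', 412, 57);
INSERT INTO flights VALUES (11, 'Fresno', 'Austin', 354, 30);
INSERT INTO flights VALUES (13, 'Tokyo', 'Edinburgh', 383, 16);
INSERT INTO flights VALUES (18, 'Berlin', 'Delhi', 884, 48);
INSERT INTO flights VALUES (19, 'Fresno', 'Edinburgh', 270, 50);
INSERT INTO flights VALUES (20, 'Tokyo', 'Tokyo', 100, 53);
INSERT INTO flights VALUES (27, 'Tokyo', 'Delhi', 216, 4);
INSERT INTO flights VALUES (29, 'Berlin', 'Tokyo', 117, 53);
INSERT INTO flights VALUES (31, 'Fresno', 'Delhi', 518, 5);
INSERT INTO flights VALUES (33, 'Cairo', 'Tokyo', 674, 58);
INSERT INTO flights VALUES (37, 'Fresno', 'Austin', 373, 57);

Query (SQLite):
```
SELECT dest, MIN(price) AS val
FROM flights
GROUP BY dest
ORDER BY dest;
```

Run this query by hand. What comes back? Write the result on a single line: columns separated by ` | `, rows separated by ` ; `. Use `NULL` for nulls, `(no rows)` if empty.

Austin | 354 ; Delhi | 216 ; Edinburgh | 270 ; Tokyo | 100

Partition flights by dest; compute MIN(price) within each group.
  Austin: ids {11, 37} → MIN(price)=354
  Delhi: ids {18, 27, 31} → MIN(price)=216
  Edinburgh: ids {3, 13, 19} → MIN(price)=270
  Tokyo: ids {8, 20, 29, 33} → MIN(price)=100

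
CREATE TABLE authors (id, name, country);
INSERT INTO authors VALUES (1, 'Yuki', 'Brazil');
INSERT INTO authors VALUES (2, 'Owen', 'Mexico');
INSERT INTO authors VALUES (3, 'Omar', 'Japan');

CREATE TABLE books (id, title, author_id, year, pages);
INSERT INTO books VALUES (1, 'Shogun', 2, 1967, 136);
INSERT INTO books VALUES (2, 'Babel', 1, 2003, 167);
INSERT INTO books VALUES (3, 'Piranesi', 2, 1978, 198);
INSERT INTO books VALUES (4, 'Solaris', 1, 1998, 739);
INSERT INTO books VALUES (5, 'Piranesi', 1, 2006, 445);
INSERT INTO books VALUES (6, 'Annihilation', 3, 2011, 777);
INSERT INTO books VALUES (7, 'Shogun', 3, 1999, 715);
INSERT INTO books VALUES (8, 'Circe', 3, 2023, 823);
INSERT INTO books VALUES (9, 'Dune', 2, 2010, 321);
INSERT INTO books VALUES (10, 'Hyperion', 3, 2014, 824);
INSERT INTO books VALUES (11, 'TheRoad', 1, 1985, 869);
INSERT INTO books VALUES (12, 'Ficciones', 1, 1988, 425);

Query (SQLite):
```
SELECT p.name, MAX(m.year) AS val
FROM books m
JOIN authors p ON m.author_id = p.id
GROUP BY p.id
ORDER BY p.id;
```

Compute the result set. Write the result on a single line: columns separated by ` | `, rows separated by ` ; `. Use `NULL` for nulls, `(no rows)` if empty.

Join each books row to its authors via author_id.
Group joined rows by authors.id; compute MAX(m.year) per group.
  1: ids {2, 4, 5, 11, 12} → MAX(m.year)=2006
  2: ids {1, 3, 9} → MAX(m.year)=2010
  3: ids {6, 7, 8, 10} → MAX(m.year)=2023

Yuki | 2006 ; Owen | 2010 ; Omar | 2023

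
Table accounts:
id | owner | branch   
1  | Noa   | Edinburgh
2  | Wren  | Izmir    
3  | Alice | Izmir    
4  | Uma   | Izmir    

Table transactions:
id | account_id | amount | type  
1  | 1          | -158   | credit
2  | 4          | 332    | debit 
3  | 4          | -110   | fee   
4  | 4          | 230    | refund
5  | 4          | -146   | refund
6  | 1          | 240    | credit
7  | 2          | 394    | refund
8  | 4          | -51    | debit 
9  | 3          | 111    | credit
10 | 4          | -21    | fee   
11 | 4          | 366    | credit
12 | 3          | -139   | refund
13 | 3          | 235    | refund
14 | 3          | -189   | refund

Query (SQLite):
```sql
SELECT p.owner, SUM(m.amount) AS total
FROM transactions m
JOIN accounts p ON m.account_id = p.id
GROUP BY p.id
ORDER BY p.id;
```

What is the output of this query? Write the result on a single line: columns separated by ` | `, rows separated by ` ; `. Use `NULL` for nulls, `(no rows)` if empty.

Noa | 82 ; Wren | 394 ; Alice | 18 ; Uma | 600

Join each transactions row to its accounts via account_id.
Group joined rows by accounts.id; compute SUM(m.amount) per group.
  1: ids {1, 6} → SUM(m.amount)=82
  2: ids {7} → SUM(m.amount)=394
  3: ids {9, 12, 13, 14} → SUM(m.amount)=18
  4: ids {2, 3, 4, 5, 8, 10, 11} → SUM(m.amount)=600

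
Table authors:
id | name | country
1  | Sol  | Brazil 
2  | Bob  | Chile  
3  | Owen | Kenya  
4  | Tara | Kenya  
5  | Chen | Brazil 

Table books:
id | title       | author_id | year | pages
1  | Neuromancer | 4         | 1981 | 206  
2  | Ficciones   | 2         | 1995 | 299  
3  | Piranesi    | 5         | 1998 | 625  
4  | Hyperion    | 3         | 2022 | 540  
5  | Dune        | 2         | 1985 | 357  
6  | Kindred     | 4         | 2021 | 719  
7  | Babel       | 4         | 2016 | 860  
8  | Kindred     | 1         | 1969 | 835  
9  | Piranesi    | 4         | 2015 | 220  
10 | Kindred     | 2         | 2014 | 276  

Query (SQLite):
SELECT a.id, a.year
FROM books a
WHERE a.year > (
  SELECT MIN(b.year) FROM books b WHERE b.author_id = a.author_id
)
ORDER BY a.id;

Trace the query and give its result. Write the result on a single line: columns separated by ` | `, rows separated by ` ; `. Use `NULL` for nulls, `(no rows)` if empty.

For each books row a, compute MIN(year) over rows sharing a.author_id.
Keep row a if a.year > that per-group MIN.
  author_id=1: MIN(year) = 1969
  author_id=2: MIN(year) = 1985
  author_id=3: MIN(year) = 2022
  author_id=4: MIN(year) = 1981
  author_id=5: MIN(year) = 1998

2 | 1995 ; 6 | 2021 ; 7 | 2016 ; 9 | 2015 ; 10 | 2014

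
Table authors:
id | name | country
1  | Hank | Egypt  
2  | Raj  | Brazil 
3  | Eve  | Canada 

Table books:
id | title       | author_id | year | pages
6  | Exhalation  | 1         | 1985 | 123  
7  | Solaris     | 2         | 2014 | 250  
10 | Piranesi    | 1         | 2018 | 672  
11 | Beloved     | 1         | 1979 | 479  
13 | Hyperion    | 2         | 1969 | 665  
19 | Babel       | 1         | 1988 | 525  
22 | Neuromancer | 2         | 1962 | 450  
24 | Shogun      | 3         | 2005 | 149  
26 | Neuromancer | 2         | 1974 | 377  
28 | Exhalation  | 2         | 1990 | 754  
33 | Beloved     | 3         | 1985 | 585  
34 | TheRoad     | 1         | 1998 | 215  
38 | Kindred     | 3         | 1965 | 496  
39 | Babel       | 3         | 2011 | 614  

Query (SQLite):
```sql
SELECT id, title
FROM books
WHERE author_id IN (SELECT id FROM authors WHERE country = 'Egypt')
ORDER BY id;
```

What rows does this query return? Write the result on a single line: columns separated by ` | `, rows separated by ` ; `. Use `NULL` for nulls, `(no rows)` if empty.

6 | Exhalation ; 10 | Piranesi ; 11 | Beloved ; 19 | Babel ; 34 | TheRoad

Inner query: authors.id where country = 'Egypt'.
Outer: keep books rows whose author_id is in that set.
Inner query → {1}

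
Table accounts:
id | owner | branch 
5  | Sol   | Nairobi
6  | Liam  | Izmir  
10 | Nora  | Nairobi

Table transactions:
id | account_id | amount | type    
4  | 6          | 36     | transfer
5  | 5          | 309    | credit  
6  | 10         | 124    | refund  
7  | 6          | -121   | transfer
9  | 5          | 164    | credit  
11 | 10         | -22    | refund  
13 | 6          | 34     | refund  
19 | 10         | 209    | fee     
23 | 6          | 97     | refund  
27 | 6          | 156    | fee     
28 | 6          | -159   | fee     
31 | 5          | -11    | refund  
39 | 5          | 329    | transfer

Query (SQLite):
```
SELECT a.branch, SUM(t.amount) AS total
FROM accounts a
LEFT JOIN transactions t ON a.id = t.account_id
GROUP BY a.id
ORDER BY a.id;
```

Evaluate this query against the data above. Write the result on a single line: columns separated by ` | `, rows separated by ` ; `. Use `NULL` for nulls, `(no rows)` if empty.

Nairobi | 791 ; Izmir | 43 ; Nairobi | 311

LEFT JOIN keeps every accounts row; unmatched ones get NULL for transactions columns.
Group by accounts.id and compute SUM(t.amount). SUM over an all-NULL group is NULL.
  5: ids {5, 9, 31, 39} → SUM(t.amount)=791
  6: ids {4, 7, 13, 23, 27, 28} → SUM(t.amount)=43
  10: ids {6, 11, 19} → SUM(t.amount)=311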